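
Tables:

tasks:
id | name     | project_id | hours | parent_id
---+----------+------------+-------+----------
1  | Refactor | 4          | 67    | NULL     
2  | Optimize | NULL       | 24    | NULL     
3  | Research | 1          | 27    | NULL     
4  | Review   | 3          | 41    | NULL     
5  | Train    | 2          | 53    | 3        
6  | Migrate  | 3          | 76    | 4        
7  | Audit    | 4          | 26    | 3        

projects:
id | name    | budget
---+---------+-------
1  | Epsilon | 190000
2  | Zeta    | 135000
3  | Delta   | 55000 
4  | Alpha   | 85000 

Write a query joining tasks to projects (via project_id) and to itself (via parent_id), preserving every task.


Two LEFT JOINs from the same base table tasks: one to projects via project_id, one to tasks itself via parent_id. Both are LEFT so every task is preserved.
Match against projects:
  - task 1 (Refactor): project_id=4 -> matches Alpha
  - task 2 (Optimize): project_id=NULL, no match -> kept with NULL
  - task 3 (Research): project_id=1 -> matches Epsilon
  - task 4 (Review): project_id=3 -> matches Delta
  - task 5 (Train): project_id=2 -> matches Zeta
  - task 6 (Migrate): project_id=3 -> matches Delta
  - task 7 (Audit): project_id=4 -> matches Alpha
Match against tasks (self):
  - task 1 (Refactor): parent_id=NULL -> NULL
  - task 2 (Optimize): parent_id=NULL -> NULL
  - task 3 (Research): parent_id=NULL -> NULL
  - task 4 (Review): parent_id=NULL -> NULL
  - task 5 (Train): parent_id=3 -> Research
  - task 6 (Migrate): parent_id=4 -> Review
  - task 7 (Audit): parent_id=3 -> Research

SQL:
SELECT a.name, b.name AS project, c.name AS parent
FROM tasks a
LEFT JOIN projects b ON a.project_id = b.id
LEFT JOIN tasks c ON a.parent_id = c.id

Result:
name     | project | parent  
---------+---------+---------
Refactor | Alpha   | NULL    
Optimize | NULL    | NULL    
Research | Epsilon | NULL    
Review   | Delta   | NULL    
Train    | Zeta    | Research
Migrate  | Delta   | Review  
Audit    | Alpha   | Research


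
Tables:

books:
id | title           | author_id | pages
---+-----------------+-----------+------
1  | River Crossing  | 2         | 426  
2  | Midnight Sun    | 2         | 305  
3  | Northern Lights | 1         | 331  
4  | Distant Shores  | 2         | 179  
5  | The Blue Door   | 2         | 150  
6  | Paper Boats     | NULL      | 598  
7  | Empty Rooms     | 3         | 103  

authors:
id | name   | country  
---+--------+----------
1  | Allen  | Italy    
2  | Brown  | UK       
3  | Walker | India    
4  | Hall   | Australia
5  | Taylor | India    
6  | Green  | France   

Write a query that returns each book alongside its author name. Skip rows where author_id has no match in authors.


INNER JOIN keeps only books rows whose author_id matches an id in authors. Walk through each book:
  - book 1 (River Crossing): author_id=2 -> matches Brown
  - book 2 (Midnight Sun): author_id=2 -> matches Brown
  - book 3 (Northern Lights): author_id=1 -> matches Allen
  - book 4 (Distant Shores): author_id=2 -> matches Brown
  - book 5 (The Blue Door): author_id=2 -> matches Brown
  - book 6 (Paper Boats): author_id=NULL, no match -> dropped
  - book 7 (Empty Rooms): author_id=3 -> matches Walker
So 1 of 7 rows is dropped.

SQL:
SELECT a.title, b.name AS author
FROM books a
INNER JOIN authors b ON a.author_id = b.id

Result:
title           | author
----------------+-------
River Crossing  | Brown 
Midnight Sun    | Brown 
Northern Lights | Allen 
Distant Shores  | Brown 
The Blue Door   | Brown 
Empty Rooms     | Walker


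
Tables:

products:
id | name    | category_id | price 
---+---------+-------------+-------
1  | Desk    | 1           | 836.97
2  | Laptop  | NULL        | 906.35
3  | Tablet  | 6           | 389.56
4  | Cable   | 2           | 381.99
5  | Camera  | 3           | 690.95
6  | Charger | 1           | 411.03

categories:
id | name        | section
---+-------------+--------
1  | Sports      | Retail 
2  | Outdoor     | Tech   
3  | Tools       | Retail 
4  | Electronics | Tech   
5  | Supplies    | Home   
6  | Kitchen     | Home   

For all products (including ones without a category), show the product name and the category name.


LEFT JOIN keeps every row from products (the left table); where category_id has no match in categories, the category columns become NULL. Walk through each product:
  - product 1 (Desk): category_id=1 -> matches Sports
  - product 2 (Laptop): category_id=NULL, no match -> kept with NULL
  - product 3 (Tablet): category_id=6 -> matches Kitchen
  - product 4 (Cable): category_id=2 -> matches Outdoor
  - product 5 (Camera): category_id=3 -> matches Tools
  - product 6 (Charger): category_id=1 -> matches Sports
All 6 rows appear; 1 has NULL category.

SQL:
SELECT a.name, b.name AS category
FROM products a
LEFT JOIN categories b ON a.category_id = b.id

Result:
name    | category
--------+---------
Desk    | Sports  
Laptop  | NULL    
Tablet  | Kitchen 
Cable   | Outdoor 
Camera  | Tools   
Charger | Sports  


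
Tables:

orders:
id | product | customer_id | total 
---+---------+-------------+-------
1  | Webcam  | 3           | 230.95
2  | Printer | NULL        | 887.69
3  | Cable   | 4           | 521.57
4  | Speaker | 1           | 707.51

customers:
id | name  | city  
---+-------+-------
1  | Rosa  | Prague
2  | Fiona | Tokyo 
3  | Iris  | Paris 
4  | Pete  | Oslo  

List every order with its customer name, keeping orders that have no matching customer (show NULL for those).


LEFT JOIN keeps every row from orders (the left table); where customer_id has no match in customers, the customer columns become NULL. Walk through each order:
  - order 1 (Webcam): customer_id=3 -> matches Iris
  - order 2 (Printer): customer_id=NULL, no match -> kept with NULL
  - order 3 (Cable): customer_id=4 -> matches Pete
  - order 4 (Speaker): customer_id=1 -> matches Rosa
All 4 rows appear; 1 has NULL customer.

SQL:
SELECT a.product, b.name AS customer
FROM orders a
LEFT JOIN customers b ON a.customer_id = b.id

Result:
product | customer
--------+---------
Webcam  | Iris    
Printer | NULL    
Cable   | Pete    
Speaker | Rosa    


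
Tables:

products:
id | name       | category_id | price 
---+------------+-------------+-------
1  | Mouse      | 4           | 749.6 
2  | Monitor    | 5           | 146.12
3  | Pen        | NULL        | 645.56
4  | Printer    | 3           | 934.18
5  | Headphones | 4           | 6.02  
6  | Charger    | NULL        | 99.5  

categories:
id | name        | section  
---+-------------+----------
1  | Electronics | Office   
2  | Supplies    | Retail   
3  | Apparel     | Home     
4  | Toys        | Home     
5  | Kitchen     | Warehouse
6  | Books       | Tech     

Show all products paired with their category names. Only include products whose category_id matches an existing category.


INNER JOIN keeps only products rows whose category_id matches an id in categories. Walk through each product:
  - product 1 (Mouse): category_id=4 -> matches Toys
  - product 2 (Monitor): category_id=5 -> matches Kitchen
  - product 3 (Pen): category_id=NULL, no match -> dropped
  - product 4 (Printer): category_id=3 -> matches Apparel
  - product 5 (Headphones): category_id=4 -> matches Toys
  - product 6 (Charger): category_id=NULL, no match -> dropped
So 2 of 6 rows are dropped.

SQL:
SELECT a.name, b.name AS category
FROM products a
INNER JOIN categories b ON a.category_id = b.id

Result:
name       | category
-----------+---------
Mouse      | Toys    
Monitor    | Kitchen 
Printer    | Apparel 
Headphones | Toys    


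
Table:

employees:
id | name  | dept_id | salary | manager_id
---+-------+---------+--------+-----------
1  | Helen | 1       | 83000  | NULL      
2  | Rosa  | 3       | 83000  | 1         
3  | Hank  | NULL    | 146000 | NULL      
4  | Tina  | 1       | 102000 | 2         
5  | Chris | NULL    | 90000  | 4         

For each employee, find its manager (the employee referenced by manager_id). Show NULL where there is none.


This is a self-join: employees is joined to a second copy of itself, matching each row's manager_id to another row's id. Use LEFT JOIN so rows with manager_id=NULL are kept.
  - employee 1 (Helen): manager_id=NULL -> NULL
  - employee 2 (Rosa): manager_id=1 -> Helen
  - employee 3 (Hank): manager_id=NULL -> NULL
  - employee 4 (Tina): manager_id=2 -> Rosa
  - employee 5 (Chris): manager_id=4 -> Tina

SQL:
SELECT a.name AS item, b.name AS manager
FROM employees a
LEFT JOIN employees b ON a.manager_id = b.id

Result:
item  | manager
------+--------
Helen | NULL   
Rosa  | Helen  
Hank  | NULL   
Tina  | Rosa   
Chris | Tina   


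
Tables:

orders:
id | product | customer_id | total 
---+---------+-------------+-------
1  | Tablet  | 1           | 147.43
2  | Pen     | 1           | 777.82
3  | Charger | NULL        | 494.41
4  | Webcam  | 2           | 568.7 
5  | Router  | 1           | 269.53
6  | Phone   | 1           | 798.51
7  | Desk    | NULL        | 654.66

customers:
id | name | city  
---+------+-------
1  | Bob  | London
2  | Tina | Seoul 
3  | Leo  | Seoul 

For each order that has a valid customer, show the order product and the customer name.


INNER JOIN keeps only orders rows whose customer_id matches an id in customers. Walk through each order:
  - order 1 (Tablet): customer_id=1 -> matches Bob
  - order 2 (Pen): customer_id=1 -> matches Bob
  - order 3 (Charger): customer_id=NULL, no match -> dropped
  - order 4 (Webcam): customer_id=2 -> matches Tina
  - order 5 (Router): customer_id=1 -> matches Bob
  - order 6 (Phone): customer_id=1 -> matches Bob
  - order 7 (Desk): customer_id=NULL, no match -> dropped
So 2 of 7 rows are dropped.

SQL:
SELECT a.product, b.name AS customer
FROM orders a
INNER JOIN customers b ON a.customer_id = b.id

Result:
product | customer
--------+---------
Tablet  | Bob     
Pen     | Bob     
Webcam  | Tina    
Router  | Bob     
Phone   | Bob     


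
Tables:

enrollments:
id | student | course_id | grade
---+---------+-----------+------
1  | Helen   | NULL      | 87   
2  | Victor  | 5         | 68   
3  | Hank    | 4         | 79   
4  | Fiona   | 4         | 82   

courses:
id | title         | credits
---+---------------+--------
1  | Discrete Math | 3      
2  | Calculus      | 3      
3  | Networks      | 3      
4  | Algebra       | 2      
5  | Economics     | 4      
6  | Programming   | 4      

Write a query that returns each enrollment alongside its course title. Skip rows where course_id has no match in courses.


INNER JOIN keeps only enrollments rows whose course_id matches an id in courses. Walk through each enrollment:
  - enrollment 1 (Helen): course_id=NULL, no match -> dropped
  - enrollment 2 (Victor): course_id=5 -> matches Economics
  - enrollment 3 (Hank): course_id=4 -> matches Algebra
  - enrollment 4 (Fiona): course_id=4 -> matches Algebra
So 1 of 4 rows is dropped.

SQL:
SELECT a.student, b.title AS course
FROM enrollments a
INNER JOIN courses b ON a.course_id = b.id

Result:
student | course   
--------+----------
Victor  | Economics
Hank    | Algebra  
Fiona   | Algebra  


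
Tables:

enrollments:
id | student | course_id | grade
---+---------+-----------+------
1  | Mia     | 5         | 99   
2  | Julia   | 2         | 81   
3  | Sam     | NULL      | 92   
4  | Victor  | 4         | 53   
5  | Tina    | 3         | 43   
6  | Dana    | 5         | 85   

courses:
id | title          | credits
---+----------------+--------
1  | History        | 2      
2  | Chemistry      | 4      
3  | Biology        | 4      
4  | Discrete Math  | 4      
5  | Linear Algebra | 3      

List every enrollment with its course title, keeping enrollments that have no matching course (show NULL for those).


LEFT JOIN keeps every row from enrollments (the left table); where course_id has no match in courses, the course columns become NULL. Walk through each enrollment:
  - enrollment 1 (Mia): course_id=5 -> matches Linear Algebra
  - enrollment 2 (Julia): course_id=2 -> matches Chemistry
  - enrollment 3 (Sam): course_id=NULL, no match -> kept with NULL
  - enrollment 4 (Victor): course_id=4 -> matches Discrete Math
  - enrollment 5 (Tina): course_id=3 -> matches Biology
  - enrollment 6 (Dana): course_id=5 -> matches Linear Algebra
All 6 rows appear; 1 has NULL course.

SQL:
SELECT a.student, b.title AS course
FROM enrollments a
LEFT JOIN courses b ON a.course_id = b.id

Result:
student | course        
--------+---------------
Mia     | Linear Algebra
Julia   | Chemistry     
Sam     | NULL          
Victor  | Discrete Math 
Tina    | Biology       
Dana    | Linear Algebra


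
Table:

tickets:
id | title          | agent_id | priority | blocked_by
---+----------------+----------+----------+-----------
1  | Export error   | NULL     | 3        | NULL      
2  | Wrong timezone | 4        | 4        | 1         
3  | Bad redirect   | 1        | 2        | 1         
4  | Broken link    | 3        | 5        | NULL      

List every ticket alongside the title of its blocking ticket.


This is a self-join: tickets is joined to a second copy of itself, matching each row's blocked_by to another row's id. Use LEFT JOIN so rows with blocked_by=NULL are kept.
  - ticket 1 (Export error): blocked_by=NULL -> NULL
  - ticket 2 (Wrong timezone): blocked_by=1 -> Export error
  - ticket 3 (Bad redirect): blocked_by=1 -> Export error
  - ticket 4 (Broken link): blocked_by=NULL -> NULL

SQL:
SELECT a.title AS item, b.title AS blocked_by
FROM tickets a
LEFT JOIN tickets b ON a.blocked_by = b.id

Result:
item           | blocked_by  
---------------+-------------
Export error   | NULL        
Wrong timezone | Export error
Bad redirect   | Export error
Broken link    | NULL        


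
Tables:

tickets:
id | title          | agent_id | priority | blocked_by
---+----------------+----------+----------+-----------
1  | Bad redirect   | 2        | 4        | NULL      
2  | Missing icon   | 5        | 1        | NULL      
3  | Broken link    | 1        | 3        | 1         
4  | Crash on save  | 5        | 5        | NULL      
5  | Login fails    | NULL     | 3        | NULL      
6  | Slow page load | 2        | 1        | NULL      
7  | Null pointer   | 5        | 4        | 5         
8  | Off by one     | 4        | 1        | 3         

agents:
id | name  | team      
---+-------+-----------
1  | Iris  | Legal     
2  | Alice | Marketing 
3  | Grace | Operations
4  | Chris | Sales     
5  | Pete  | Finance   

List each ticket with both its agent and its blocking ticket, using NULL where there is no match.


Two LEFT JOINs from the same base table tickets: one to agents via agent_id, one to tickets itself via blocked_by. Both are LEFT so every ticket is preserved.
Match against agents:
  - ticket 1 (Bad redirect): agent_id=2 -> matches Alice
  - ticket 2 (Missing icon): agent_id=5 -> matches Pete
  - ticket 3 (Broken link): agent_id=1 -> matches Iris
  - ticket 4 (Crash on save): agent_id=5 -> matches Pete
  - ticket 5 (Login fails): agent_id=NULL, no match -> kept with NULL
  - ticket 6 (Slow page load): agent_id=2 -> matches Alice
  - ticket 7 (Null pointer): agent_id=5 -> matches Pete
  - ticket 8 (Off by one): agent_id=4 -> matches Chris
Match against tickets (self):
  - ticket 1 (Bad redirect): blocked_by=NULL -> NULL
  - ticket 2 (Missing icon): blocked_by=NULL -> NULL
  - ticket 3 (Broken link): blocked_by=1 -> Bad redirect
  - ticket 4 (Crash on save): blocked_by=NULL -> NULL
  - ticket 5 (Login fails): blocked_by=NULL -> NULL
  - ticket 6 (Slow page load): blocked_by=NULL -> NULL
  - ticket 7 (Null pointer): blocked_by=5 -> Login fails
  - ticket 8 (Off by one): blocked_by=3 -> Broken link

SQL:
SELECT a.title, b.name AS agent, c.title AS blocked_by
FROM tickets a
LEFT JOIN agents b ON a.agent_id = b.id
LEFT JOIN tickets c ON a.blocked_by = c.id

Result:
title          | agent | blocked_by  
---------------+-------+-------------
Bad redirect   | Alice | NULL        
Missing icon   | Pete  | NULL        
Broken link    | Iris  | Bad redirect
Crash on save  | Pete  | NULL        
Login fails    | NULL  | NULL        
Slow page load | Alice | NULL        
Null pointer   | Pete  | Login fails 
Off by one     | Chris | Broken link 


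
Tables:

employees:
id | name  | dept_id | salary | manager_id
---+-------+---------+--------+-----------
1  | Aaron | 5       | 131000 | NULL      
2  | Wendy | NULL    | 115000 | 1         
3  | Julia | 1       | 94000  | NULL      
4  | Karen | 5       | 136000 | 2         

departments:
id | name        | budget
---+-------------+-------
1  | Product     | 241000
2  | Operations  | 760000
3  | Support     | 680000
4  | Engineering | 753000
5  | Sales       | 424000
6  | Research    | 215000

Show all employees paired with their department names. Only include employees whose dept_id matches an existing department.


INNER JOIN keeps only employees rows whose dept_id matches an id in departments. Walk through each employee:
  - employee 1 (Aaron): dept_id=5 -> matches Sales
  - employee 2 (Wendy): dept_id=NULL, no match -> dropped
  - employee 3 (Julia): dept_id=1 -> matches Product
  - employee 4 (Karen): dept_id=5 -> matches Sales
So 1 of 4 rows is dropped.

SQL:
SELECT a.name, b.name AS department
FROM employees a
INNER JOIN departments b ON a.dept_id = b.id

Result:
name  | department
------+-----------
Aaron | Sales     
Julia | Product   
Karen | Sales     


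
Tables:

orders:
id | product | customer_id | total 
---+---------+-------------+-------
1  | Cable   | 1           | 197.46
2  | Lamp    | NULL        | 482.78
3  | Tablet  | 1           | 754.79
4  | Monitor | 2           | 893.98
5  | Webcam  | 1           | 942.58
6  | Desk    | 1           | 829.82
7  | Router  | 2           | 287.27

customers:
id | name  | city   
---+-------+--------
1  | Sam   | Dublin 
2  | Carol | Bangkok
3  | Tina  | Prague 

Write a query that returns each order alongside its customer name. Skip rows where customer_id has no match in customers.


INNER JOIN keeps only orders rows whose customer_id matches an id in customers. Walk through each order:
  - order 1 (Cable): customer_id=1 -> matches Sam
  - order 2 (Lamp): customer_id=NULL, no match -> dropped
  - order 3 (Tablet): customer_id=1 -> matches Sam
  - order 4 (Monitor): customer_id=2 -> matches Carol
  - order 5 (Webcam): customer_id=1 -> matches Sam
  - order 6 (Desk): customer_id=1 -> matches Sam
  - order 7 (Router): customer_id=2 -> matches Carol
So 1 of 7 rows is dropped.

SQL:
SELECT a.product, b.name AS customer
FROM orders a
INNER JOIN customers b ON a.customer_id = b.id

Result:
product | customer
--------+---------
Cable   | Sam     
Tablet  | Sam     
Monitor | Carol   
Webcam  | Sam     
Desk    | Sam     
Router  | Carol   


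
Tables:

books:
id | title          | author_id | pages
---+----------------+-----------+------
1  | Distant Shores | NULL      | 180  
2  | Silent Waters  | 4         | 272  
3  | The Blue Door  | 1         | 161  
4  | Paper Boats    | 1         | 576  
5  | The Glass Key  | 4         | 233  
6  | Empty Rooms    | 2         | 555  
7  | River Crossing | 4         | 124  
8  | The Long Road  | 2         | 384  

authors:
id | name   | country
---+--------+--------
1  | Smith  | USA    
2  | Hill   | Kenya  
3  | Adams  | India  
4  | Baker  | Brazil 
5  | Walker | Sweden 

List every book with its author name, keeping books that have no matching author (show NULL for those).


LEFT JOIN keeps every row from books (the left table); where author_id has no match in authors, the author columns become NULL. Walk through each book:
  - book 1 (Distant Shores): author_id=NULL, no match -> kept with NULL
  - book 2 (Silent Waters): author_id=4 -> matches Baker
  - book 3 (The Blue Door): author_id=1 -> matches Smith
  - book 4 (Paper Boats): author_id=1 -> matches Smith
  - book 5 (The Glass Key): author_id=4 -> matches Baker
  - book 6 (Empty Rooms): author_id=2 -> matches Hill
  - book 7 (River Crossing): author_id=4 -> matches Baker
  - book 8 (The Long Road): author_id=2 -> matches Hill
All 8 rows appear; 1 has NULL author.

SQL:
SELECT a.title, b.name AS author
FROM books a
LEFT JOIN authors b ON a.author_id = b.id

Result:
title          | author
---------------+-------
Distant Shores | NULL  
Silent Waters  | Baker 
The Blue Door  | Smith 
Paper Boats    | Smith 
The Glass Key  | Baker 
Empty Rooms    | Hill  
River Crossing | Baker 
The Long Road  | Hill  


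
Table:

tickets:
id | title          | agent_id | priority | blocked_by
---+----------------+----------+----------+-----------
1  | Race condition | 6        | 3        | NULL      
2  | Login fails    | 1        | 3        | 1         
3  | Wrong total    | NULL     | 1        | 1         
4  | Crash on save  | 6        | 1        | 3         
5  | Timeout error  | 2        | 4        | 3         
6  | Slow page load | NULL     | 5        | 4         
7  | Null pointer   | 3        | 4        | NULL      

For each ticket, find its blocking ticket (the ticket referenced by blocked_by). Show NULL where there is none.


This is a self-join: tickets is joined to a second copy of itself, matching each row's blocked_by to another row's id. Use LEFT JOIN so rows with blocked_by=NULL are kept.
  - ticket 1 (Race condition): blocked_by=NULL -> NULL
  - ticket 2 (Login fails): blocked_by=1 -> Race condition
  - ticket 3 (Wrong total): blocked_by=1 -> Race condition
  - ticket 4 (Crash on save): blocked_by=3 -> Wrong total
  - ticket 5 (Timeout error): blocked_by=3 -> Wrong total
  - ticket 6 (Slow page load): blocked_by=4 -> Crash on save
  - ticket 7 (Null pointer): blocked_by=NULL -> NULL

SQL:
SELECT a.title AS item, b.title AS blocked_by
FROM tickets a
LEFT JOIN tickets b ON a.blocked_by = b.id

Result:
item           | blocked_by    
---------------+---------------
Race condition | NULL          
Login fails    | Race condition
Wrong total    | Race condition
Crash on save  | Wrong total   
Timeout error  | Wrong total   
Slow page load | Crash on save 
Null pointer   | NULL          


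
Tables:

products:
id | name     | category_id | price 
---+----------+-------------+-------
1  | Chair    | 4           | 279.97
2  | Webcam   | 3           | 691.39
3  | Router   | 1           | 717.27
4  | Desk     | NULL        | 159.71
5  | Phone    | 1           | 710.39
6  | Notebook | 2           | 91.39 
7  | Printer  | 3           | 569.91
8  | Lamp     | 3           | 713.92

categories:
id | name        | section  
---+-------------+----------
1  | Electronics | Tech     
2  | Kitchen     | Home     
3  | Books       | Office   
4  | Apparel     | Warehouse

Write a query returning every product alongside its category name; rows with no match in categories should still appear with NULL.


LEFT JOIN keeps every row from products (the left table); where category_id has no match in categories, the category columns become NULL. Walk through each product:
  - product 1 (Chair): category_id=4 -> matches Apparel
  - product 2 (Webcam): category_id=3 -> matches Books
  - product 3 (Router): category_id=1 -> matches Electronics
  - product 4 (Desk): category_id=NULL, no match -> kept with NULL
  - product 5 (Phone): category_id=1 -> matches Electronics
  - product 6 (Notebook): category_id=2 -> matches Kitchen
  - product 7 (Printer): category_id=3 -> matches Books
  - product 8 (Lamp): category_id=3 -> matches Books
All 8 rows appear; 1 has NULL category.

SQL:
SELECT a.name, b.name AS category
FROM products a
LEFT JOIN categories b ON a.category_id = b.id

Result:
name     | category   
---------+------------
Chair    | Apparel    
Webcam   | Books      
Router   | Electronics
Desk     | NULL       
Phone    | Electronics
Notebook | Kitchen    
Printer  | Books      
Lamp     | Books      


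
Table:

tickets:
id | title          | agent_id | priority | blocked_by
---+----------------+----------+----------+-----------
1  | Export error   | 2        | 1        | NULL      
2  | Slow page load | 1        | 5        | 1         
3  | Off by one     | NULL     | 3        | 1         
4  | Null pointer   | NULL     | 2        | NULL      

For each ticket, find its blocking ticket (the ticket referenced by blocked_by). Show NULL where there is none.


This is a self-join: tickets is joined to a second copy of itself, matching each row's blocked_by to another row's id. Use LEFT JOIN so rows with blocked_by=NULL are kept.
  - ticket 1 (Export error): blocked_by=NULL -> NULL
  - ticket 2 (Slow page load): blocked_by=1 -> Export error
  - ticket 3 (Off by one): blocked_by=1 -> Export error
  - ticket 4 (Null pointer): blocked_by=NULL -> NULL

SQL:
SELECT a.title AS item, b.title AS blocked_by
FROM tickets a
LEFT JOIN tickets b ON a.blocked_by = b.id

Result:
item           | blocked_by  
---------------+-------------
Export error   | NULL        
Slow page load | Export error
Off by one     | Export error
Null pointer   | NULL        


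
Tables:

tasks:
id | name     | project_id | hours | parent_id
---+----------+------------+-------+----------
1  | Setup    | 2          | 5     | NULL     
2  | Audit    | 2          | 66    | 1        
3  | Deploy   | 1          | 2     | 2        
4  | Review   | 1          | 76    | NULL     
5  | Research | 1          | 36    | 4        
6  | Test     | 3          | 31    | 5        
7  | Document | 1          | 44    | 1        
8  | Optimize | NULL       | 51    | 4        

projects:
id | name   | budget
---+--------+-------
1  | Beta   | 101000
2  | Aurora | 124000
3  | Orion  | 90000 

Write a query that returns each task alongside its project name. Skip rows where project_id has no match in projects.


INNER JOIN keeps only tasks rows whose project_id matches an id in projects. Walk through each task:
  - task 1 (Setup): project_id=2 -> matches Aurora
  - task 2 (Audit): project_id=2 -> matches Aurora
  - task 3 (Deploy): project_id=1 -> matches Beta
  - task 4 (Review): project_id=1 -> matches Beta
  - task 5 (Research): project_id=1 -> matches Beta
  - task 6 (Test): project_id=3 -> matches Orion
  - task 7 (Document): project_id=1 -> matches Beta
  - task 8 (Optimize): project_id=NULL, no match -> dropped
So 1 of 8 rows is dropped.

SQL:
SELECT a.name, b.name AS project
FROM tasks a
INNER JOIN projects b ON a.project_id = b.id

Result:
name     | project
---------+--------
Setup    | Aurora 
Audit    | Aurora 
Deploy   | Beta   
Review   | Beta   
Research | Beta   
Test     | Orion  
Document | Beta   


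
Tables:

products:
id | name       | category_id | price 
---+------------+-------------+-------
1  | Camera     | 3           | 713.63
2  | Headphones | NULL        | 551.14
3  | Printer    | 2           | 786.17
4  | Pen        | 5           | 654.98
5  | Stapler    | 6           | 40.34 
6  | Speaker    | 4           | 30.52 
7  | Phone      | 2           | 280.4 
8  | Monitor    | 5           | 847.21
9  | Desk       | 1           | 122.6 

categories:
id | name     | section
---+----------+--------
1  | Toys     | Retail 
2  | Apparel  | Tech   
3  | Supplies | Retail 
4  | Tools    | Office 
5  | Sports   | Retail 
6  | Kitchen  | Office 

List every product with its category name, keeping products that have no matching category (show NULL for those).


LEFT JOIN keeps every row from products (the left table); where category_id has no match in categories, the category columns become NULL. Walk through each product:
  - product 1 (Camera): category_id=3 -> matches Supplies
  - product 2 (Headphones): category_id=NULL, no match -> kept with NULL
  - product 3 (Printer): category_id=2 -> matches Apparel
  - product 4 (Pen): category_id=5 -> matches Sports
  - product 5 (Stapler): category_id=6 -> matches Kitchen
  - product 6 (Speaker): category_id=4 -> matches Tools
  - product 7 (Phone): category_id=2 -> matches Apparel
  - product 8 (Monitor): category_id=5 -> matches Sports
  - product 9 (Desk): category_id=1 -> matches Toys
All 9 rows appear; 1 has NULL category.

SQL:
SELECT a.name, b.name AS category
FROM products a
LEFT JOIN categories b ON a.category_id = b.id

Result:
name       | category
-----------+---------
Camera     | Supplies
Headphones | NULL    
Printer    | Apparel 
Pen        | Sports  
Stapler    | Kitchen 
Speaker    | Tools   
Phone      | Apparel 
Monitor    | Sports  
Desk       | Toys    


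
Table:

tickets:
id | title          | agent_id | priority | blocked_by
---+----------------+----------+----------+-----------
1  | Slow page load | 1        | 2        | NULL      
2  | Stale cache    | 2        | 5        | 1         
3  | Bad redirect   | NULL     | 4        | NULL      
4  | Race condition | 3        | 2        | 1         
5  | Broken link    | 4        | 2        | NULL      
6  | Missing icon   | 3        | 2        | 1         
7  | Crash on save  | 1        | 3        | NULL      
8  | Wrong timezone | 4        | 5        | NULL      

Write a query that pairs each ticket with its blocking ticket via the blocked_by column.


This is a self-join: tickets is joined to a second copy of itself, matching each row's blocked_by to another row's id. Use LEFT JOIN so rows with blocked_by=NULL are kept.
  - ticket 1 (Slow page load): blocked_by=NULL -> NULL
  - ticket 2 (Stale cache): blocked_by=1 -> Slow page load
  - ticket 3 (Bad redirect): blocked_by=NULL -> NULL
  - ticket 4 (Race condition): blocked_by=1 -> Slow page load
  - ticket 5 (Broken link): blocked_by=NULL -> NULL
  - ticket 6 (Missing icon): blocked_by=1 -> Slow page load
  - ticket 7 (Crash on save): blocked_by=NULL -> NULL
  - ticket 8 (Wrong timezone): blocked_by=NULL -> NULL

SQL:
SELECT a.title AS item, b.title AS blocked_by
FROM tickets a
LEFT JOIN tickets b ON a.blocked_by = b.id

Result:
item           | blocked_by    
---------------+---------------
Slow page load | NULL          
Stale cache    | Slow page load
Bad redirect   | NULL          
Race condition | Slow page load
Broken link    | NULL          
Missing icon   | Slow page load
Crash on save  | NULL          
Wrong timezone | NULL          


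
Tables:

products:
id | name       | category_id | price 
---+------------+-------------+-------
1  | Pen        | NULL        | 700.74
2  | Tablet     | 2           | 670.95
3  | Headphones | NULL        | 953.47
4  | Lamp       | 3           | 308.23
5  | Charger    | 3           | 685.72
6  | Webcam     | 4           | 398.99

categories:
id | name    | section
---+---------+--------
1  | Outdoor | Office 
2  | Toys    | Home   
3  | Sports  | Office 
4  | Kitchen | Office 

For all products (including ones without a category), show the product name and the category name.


LEFT JOIN keeps every row from products (the left table); where category_id has no match in categories, the category columns become NULL. Walk through each product:
  - product 1 (Pen): category_id=NULL, no match -> kept with NULL
  - product 2 (Tablet): category_id=2 -> matches Toys
  - product 3 (Headphones): category_id=NULL, no match -> kept with NULL
  - product 4 (Lamp): category_id=3 -> matches Sports
  - product 5 (Charger): category_id=3 -> matches Sports
  - product 6 (Webcam): category_id=4 -> matches Kitchen
All 6 rows appear; 2 have NULL category.

SQL:
SELECT a.name, b.name AS category
FROM products a
LEFT JOIN categories b ON a.category_id = b.id

Result:
name       | category
-----------+---------
Pen        | NULL    
Tablet     | Toys    
Headphones | NULL    
Lamp       | Sports  
Charger    | Sports  
Webcam     | Kitchen 


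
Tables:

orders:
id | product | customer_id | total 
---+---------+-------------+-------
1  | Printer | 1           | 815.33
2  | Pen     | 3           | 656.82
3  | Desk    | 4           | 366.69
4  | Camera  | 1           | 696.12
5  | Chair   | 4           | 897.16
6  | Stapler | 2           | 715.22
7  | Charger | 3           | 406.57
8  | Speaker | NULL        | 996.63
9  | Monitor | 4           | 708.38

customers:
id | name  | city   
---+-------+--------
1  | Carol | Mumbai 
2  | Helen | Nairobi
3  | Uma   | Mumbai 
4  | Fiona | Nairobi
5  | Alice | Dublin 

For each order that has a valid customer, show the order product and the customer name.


INNER JOIN keeps only orders rows whose customer_id matches an id in customers. Walk through each order:
  - order 1 (Printer): customer_id=1 -> matches Carol
  - order 2 (Pen): customer_id=3 -> matches Uma
  - order 3 (Desk): customer_id=4 -> matches Fiona
  - order 4 (Camera): customer_id=1 -> matches Carol
  - order 5 (Chair): customer_id=4 -> matches Fiona
  - order 6 (Stapler): customer_id=2 -> matches Helen
  - order 7 (Charger): customer_id=3 -> matches Uma
  - order 8 (Speaker): customer_id=NULL, no match -> dropped
  - order 9 (Monitor): customer_id=4 -> matches Fiona
So 1 of 9 rows is dropped.

SQL:
SELECT a.product, b.name AS customer
FROM orders a
INNER JOIN customers b ON a.customer_id = b.id

Result:
product | customer
--------+---------
Printer | Carol   
Pen     | Uma     
Desk    | Fiona   
Camera  | Carol   
Chair   | Fiona   
Stapler | Helen   
Charger | Uma     
Monitor | Fiona   


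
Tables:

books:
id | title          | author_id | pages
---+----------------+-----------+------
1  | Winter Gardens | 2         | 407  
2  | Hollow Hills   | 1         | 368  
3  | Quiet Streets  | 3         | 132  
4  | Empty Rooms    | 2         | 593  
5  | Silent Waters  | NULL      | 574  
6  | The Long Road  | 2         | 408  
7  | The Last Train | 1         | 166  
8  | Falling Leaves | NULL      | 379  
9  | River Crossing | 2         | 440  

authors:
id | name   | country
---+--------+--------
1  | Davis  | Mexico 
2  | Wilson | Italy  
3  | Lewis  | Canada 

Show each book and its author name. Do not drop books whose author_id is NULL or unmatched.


LEFT JOIN keeps every row from books (the left table); where author_id has no match in authors, the author columns become NULL. Walk through each book:
  - book 1 (Winter Gardens): author_id=2 -> matches Wilson
  - book 2 (Hollow Hills): author_id=1 -> matches Davis
  - book 3 (Quiet Streets): author_id=3 -> matches Lewis
  - book 4 (Empty Rooms): author_id=2 -> matches Wilson
  - book 5 (Silent Waters): author_id=NULL, no match -> kept with NULL
  - book 6 (The Long Road): author_id=2 -> matches Wilson
  - book 7 (The Last Train): author_id=1 -> matches Davis
  - book 8 (Falling Leaves): author_id=NULL, no match -> kept with NULL
  - book 9 (River Crossing): author_id=2 -> matches Wilson
All 9 rows appear; 2 have NULL author.

SQL:
SELECT a.title, b.name AS author
FROM books a
LEFT JOIN authors b ON a.author_id = b.id

Result:
title          | author
---------------+-------
Winter Gardens | Wilson
Hollow Hills   | Davis 
Quiet Streets  | Lewis 
Empty Rooms    | Wilson
Silent Waters  | NULL  
The Long Road  | Wilson
The Last Train | Davis 
Falling Leaves | NULL  
River Crossing | Wilson


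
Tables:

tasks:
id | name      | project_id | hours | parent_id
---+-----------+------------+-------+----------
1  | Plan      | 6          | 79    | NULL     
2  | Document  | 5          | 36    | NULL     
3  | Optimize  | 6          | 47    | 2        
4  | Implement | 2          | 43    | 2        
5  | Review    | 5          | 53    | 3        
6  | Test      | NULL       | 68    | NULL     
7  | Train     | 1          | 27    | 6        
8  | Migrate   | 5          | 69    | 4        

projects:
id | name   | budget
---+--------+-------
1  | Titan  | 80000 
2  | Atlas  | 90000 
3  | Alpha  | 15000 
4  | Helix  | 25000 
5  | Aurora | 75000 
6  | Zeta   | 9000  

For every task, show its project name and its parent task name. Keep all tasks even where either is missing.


Two LEFT JOINs from the same base table tasks: one to projects via project_id, one to tasks itself via parent_id. Both are LEFT so every task is preserved.
Match against projects:
  - task 1 (Plan): project_id=6 -> matches Zeta
  - task 2 (Document): project_id=5 -> matches Aurora
  - task 3 (Optimize): project_id=6 -> matches Zeta
  - task 4 (Implement): project_id=2 -> matches Atlas
  - task 5 (Review): project_id=5 -> matches Aurora
  - task 6 (Test): project_id=NULL, no match -> kept with NULL
  - task 7 (Train): project_id=1 -> matches Titan
  - task 8 (Migrate): project_id=5 -> matches Aurora
Match against tasks (self):
  - task 1 (Plan): parent_id=NULL -> NULL
  - task 2 (Document): parent_id=NULL -> NULL
  - task 3 (Optimize): parent_id=2 -> Document
  - task 4 (Implement): parent_id=2 -> Document
  - task 5 (Review): parent_id=3 -> Optimize
  - task 6 (Test): parent_id=NULL -> NULL
  - task 7 (Train): parent_id=6 -> Test
  - task 8 (Migrate): parent_id=4 -> Implement

SQL:
SELECT a.name, b.name AS project, c.name AS parent
FROM tasks a
LEFT JOIN projects b ON a.project_id = b.id
LEFT JOIN tasks c ON a.parent_id = c.id

Result:
name      | project | parent   
----------+---------+----------
Plan      | Zeta    | NULL     
Document  | Aurora  | NULL     
Optimize  | Zeta    | Document 
Implement | Atlas   | Document 
Review    | Aurora  | Optimize 
Test      | NULL    | NULL     
Train     | Titan   | Test     
Migrate   | Aurora  | Implement


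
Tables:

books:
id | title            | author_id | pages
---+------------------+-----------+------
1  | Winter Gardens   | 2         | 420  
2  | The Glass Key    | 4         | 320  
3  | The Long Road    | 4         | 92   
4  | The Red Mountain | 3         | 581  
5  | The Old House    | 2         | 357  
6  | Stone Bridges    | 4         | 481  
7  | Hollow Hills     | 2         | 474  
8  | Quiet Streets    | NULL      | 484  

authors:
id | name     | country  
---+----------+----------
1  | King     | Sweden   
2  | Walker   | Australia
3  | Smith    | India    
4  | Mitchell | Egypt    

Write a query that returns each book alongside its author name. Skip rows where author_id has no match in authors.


INNER JOIN keeps only books rows whose author_id matches an id in authors. Walk through each book:
  - book 1 (Winter Gardens): author_id=2 -> matches Walker
  - book 2 (The Glass Key): author_id=4 -> matches Mitchell
  - book 3 (The Long Road): author_id=4 -> matches Mitchell
  - book 4 (The Red Mountain): author_id=3 -> matches Smith
  - book 5 (The Old House): author_id=2 -> matches Walker
  - book 6 (Stone Bridges): author_id=4 -> matches Mitchell
  - book 7 (Hollow Hills): author_id=2 -> matches Walker
  - book 8 (Quiet Streets): author_id=NULL, no match -> dropped
So 1 of 8 rows is dropped.

SQL:
SELECT a.title, b.name AS author
FROM books a
INNER JOIN authors b ON a.author_id = b.id

Result:
title            | author  
-----------------+---------
Winter Gardens   | Walker  
The Glass Key    | Mitchell
The Long Road    | Mitchell
The Red Mountain | Smith   
The Old House    | Walker  
Stone Bridges    | Mitchell
Hollow Hills     | Walker  


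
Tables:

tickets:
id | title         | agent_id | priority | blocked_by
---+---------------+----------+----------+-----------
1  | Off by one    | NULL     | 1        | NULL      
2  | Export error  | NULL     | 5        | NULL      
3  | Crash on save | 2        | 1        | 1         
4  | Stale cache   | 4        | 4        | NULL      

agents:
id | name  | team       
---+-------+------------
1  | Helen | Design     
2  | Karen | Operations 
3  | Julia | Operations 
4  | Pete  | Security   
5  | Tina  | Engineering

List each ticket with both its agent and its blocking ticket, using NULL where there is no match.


Two LEFT JOINs from the same base table tickets: one to agents via agent_id, one to tickets itself via blocked_by. Both are LEFT so every ticket is preserved.
Match against agents:
  - ticket 1 (Off by one): agent_id=NULL, no match -> kept with NULL
  - ticket 2 (Export error): agent_id=NULL, no match -> kept with NULL
  - ticket 3 (Crash on save): agent_id=2 -> matches Karen
  - ticket 4 (Stale cache): agent_id=4 -> matches Pete
Match against tickets (self):
  - ticket 1 (Off by one): blocked_by=NULL -> NULL
  - ticket 2 (Export error): blocked_by=NULL -> NULL
  - ticket 3 (Crash on save): blocked_by=1 -> Off by one
  - ticket 4 (Stale cache): blocked_by=NULL -> NULL

SQL:
SELECT a.title, b.name AS agent, c.title AS blocked_by
FROM tickets a
LEFT JOIN agents b ON a.agent_id = b.id
LEFT JOIN tickets c ON a.blocked_by = c.id

Result:
title         | agent | blocked_by
--------------+-------+-----------
Off by one    | NULL  | NULL      
Export error  | NULL  | NULL      
Crash on save | Karen | Off by one
Stale cache   | Pete  | NULL      


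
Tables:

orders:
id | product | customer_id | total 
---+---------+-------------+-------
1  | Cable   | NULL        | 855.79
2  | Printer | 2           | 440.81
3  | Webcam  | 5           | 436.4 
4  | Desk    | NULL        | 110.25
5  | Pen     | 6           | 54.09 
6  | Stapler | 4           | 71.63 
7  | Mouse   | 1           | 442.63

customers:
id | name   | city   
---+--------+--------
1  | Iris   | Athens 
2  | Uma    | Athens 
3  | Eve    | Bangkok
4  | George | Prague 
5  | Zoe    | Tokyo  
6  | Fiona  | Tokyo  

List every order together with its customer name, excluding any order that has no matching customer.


INNER JOIN keeps only orders rows whose customer_id matches an id in customers. Walk through each order:
  - order 1 (Cable): customer_id=NULL, no match -> dropped
  - order 2 (Printer): customer_id=2 -> matches Uma
  - order 3 (Webcam): customer_id=5 -> matches Zoe
  - order 4 (Desk): customer_id=NULL, no match -> dropped
  - order 5 (Pen): customer_id=6 -> matches Fiona
  - order 6 (Stapler): customer_id=4 -> matches George
  - order 7 (Mouse): customer_id=1 -> matches Iris
So 2 of 7 rows are dropped.

SQL:
SELECT a.product, b.name AS customer
FROM orders a
INNER JOIN customers b ON a.customer_id = b.id

Result:
product | customer
--------+---------
Printer | Uma     
Webcam  | Zoe     
Pen     | Fiona   
Stapler | George  
Mouse   | Iris    
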